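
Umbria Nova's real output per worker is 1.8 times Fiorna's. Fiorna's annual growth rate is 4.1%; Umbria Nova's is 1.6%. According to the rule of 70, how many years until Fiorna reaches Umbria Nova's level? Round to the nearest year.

24 years

Fiorna gains on Umbria Nova at 4.1% − 1.6% = 2.5 points a year.
At that relative rate the gap halves every 70/2.5 ≈ 28.00 years.
A 1.8 times gap takes log₂(1.8) ≈ 0.85 halvings to close: 0.85 × 28.00 ≈ 24 years.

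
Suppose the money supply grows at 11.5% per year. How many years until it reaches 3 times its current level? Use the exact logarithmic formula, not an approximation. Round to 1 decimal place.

10.1 years

t = ln(3) / ln(1 + 0.115) = 1.0986 / 0.108854 ≈ 10.09.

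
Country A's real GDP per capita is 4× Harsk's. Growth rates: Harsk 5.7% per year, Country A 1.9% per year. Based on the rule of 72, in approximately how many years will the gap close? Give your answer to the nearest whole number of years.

38 years

What matters is the difference: 3.8 pp.
Rule of 72 on the gap: the ratio halves every 72/3.8 ≈ 18.95 years.
A 4× gap closes after 2 halvings: 2 × 18.95 ≈ 38 years.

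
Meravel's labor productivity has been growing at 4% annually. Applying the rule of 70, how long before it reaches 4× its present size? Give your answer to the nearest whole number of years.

At 4% it doubles every 70/4 ≈ 17.50 years.
Getting to 4× needs 2 doublings: 2 × 17.50 ≈ 35 years.

roughly 35 years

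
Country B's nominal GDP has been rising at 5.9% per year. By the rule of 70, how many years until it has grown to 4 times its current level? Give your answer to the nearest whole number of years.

One doubling takes 70/5.9 = 11.86 years.
4 = 2^2, so 2 doublings → 24 years.

around 24 years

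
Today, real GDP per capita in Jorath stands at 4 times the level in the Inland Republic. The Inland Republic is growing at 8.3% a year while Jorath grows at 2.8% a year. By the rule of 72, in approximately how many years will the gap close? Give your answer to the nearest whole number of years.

the Inland Republic gains on Jorath at 8.3% − 2.8% = 5.5 points a year.
At that relative rate the gap halves every 72/5.5 ≈ 13.09 years.
A 4 times gap closes after 2 halvings: 2 × 13.09 ≈ 26 years.

26 years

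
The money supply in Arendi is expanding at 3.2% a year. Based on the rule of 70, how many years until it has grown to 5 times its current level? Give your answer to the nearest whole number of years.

≈ 51 years

At 3.2% it doubles every 70/3.2 ≈ 21.88 years.
5× is log₂ 5 ≈ 2.32 doublings, so ≈ 2.32 × 21.88 = 51 years.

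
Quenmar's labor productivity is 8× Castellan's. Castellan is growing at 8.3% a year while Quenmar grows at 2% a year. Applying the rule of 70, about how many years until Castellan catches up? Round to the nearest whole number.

Castellan gains on Quenmar at 8.3% − 2% = 6.3 points a year.
At that relative rate the gap halves every 70/6.3 ≈ 11.11 years.
An 8× gap closes after 3 halvings: 3 × 11.11 ≈ 33 years.

≈ 33 years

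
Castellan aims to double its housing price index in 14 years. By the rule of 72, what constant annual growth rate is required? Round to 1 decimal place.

around 5.1% a year

72 / 14 ≈ 5.14, so about 5.1% a year.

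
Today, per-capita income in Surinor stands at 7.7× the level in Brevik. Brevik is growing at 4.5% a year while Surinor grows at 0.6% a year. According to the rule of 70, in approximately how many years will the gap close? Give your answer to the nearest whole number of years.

Brevik gains on Surinor at 4.5% − 0.6% = 3.9 points a year.
At that relative rate the gap halves every 70/3.9 ≈ 17.95 years.
A 7.7× gap takes log₂(7.7) ≈ 2.94 halvings to close: 2.94 × 17.95 ≈ 53 years.

≈ 53 years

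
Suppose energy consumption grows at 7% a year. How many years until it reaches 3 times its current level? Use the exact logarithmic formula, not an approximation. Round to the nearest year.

16 years

t = ln(3) / ln(1 + 0.07) = 1.0986 / 0.067659 ≈ 16.24.
≈ 16 years.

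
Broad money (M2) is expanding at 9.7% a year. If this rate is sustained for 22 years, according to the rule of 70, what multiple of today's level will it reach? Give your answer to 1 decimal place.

≈ 8.3 times

Doubles every ≈ 7.22 years (70/9.7).
22 years is 3.05 doublings; 2^3.05 ≈ 8.3×.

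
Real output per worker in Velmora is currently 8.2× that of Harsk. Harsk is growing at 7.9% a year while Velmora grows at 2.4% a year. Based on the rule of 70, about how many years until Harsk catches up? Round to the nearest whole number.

Harsk gains on Velmora at 7.9% − 2.4% = 5.5 points a year.
At that relative rate the gap halves every 70/5.5 ≈ 12.73 years.
An 8.2× gap takes log₂(8.2) ≈ 3.04 halvings to close: 3.04 × 12.73 ≈ 39 years.

around 39 years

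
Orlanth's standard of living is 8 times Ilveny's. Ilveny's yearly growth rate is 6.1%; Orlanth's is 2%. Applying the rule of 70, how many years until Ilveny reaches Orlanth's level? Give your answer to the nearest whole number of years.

≈ 51 years

The growth-rate gap is 6.1% − 2% = 4.1 percentage points.
So the ratio between them halves every 70/4.1 ≈ 17.07 years.
An 8 times gap closes after 3 halvings: 3 × 17.07 ≈ 51 years.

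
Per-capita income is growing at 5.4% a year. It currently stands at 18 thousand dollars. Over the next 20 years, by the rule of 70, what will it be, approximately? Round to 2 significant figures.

It doubles every 70/5.4 ≈ 12.96 years, so 20 years is 1.54 doublings.
2^1.54 ≈ 2.91; 18 × 2.91 ≈ 52 thousand dollars.

roughly 52 thousand dollars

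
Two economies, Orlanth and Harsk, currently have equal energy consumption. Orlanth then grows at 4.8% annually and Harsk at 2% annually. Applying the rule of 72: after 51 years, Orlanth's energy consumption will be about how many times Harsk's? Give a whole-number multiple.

approximately 4 times

Only the 2.8-point difference matters.
72/2.8 ≈ 25.71 years per doubling of the ratio; 51 years gives 1.98 doublings, so ≈ 4×.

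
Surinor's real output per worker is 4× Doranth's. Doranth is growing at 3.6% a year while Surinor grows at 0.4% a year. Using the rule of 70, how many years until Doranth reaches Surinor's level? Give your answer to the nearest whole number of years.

around 44 years

Doranth gains on Surinor at 3.6% − 0.4% = 3.2 points a year.
At that relative rate the gap halves every 70/3.2 ≈ 21.88 years.
A 4× gap closes after 2 halvings: 2 × 21.88 ≈ 44 years.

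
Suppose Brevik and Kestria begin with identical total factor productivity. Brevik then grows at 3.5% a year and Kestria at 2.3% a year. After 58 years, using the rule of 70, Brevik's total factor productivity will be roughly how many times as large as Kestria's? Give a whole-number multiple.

about 2 times

Only the 1.2-point difference matters.
70/1.2 ≈ 58.33 years per doubling of the ratio; 58 years gives 0.99 doublings, so ≈ 2×.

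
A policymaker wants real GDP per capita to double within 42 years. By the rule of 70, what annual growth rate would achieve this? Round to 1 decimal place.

70 / 42 ≈ 1.67, so about 1.7% a year.

around 1.7%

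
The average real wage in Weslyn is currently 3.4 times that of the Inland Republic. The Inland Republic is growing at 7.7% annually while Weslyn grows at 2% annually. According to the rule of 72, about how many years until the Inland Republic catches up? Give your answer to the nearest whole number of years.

the Inland Republic gains on Weslyn at 7.7% − 2% = 5.7 points a year.
At that relative rate the gap halves every 72/5.7 ≈ 12.63 years.
A 3.4 times gap takes log₂(3.4) ≈ 1.77 halvings to close: 1.77 × 12.63 ≈ 22 years.

approximately 22 years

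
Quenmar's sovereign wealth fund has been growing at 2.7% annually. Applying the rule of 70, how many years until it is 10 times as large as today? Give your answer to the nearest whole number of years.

around 86 years

Doubling time ≈ 70/2.7 = 25.93 years.
Reaching 10× takes log₂(10) ≈ 3.32 doublings.
3.32 × 25.93 ≈ 86 years.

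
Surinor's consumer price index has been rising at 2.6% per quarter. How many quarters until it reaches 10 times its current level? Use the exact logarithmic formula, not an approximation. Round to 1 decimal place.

89.7 quarters

t = ln(10) / ln(1 + 0.026) = 2.3026 / 0.025668 ≈ 89.71.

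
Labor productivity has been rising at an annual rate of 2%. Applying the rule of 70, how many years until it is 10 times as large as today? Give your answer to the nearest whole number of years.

One doubling takes 70/2 = 35.00 years.
10× is log₂ 10 ≈ 3.32 doublings, so ≈ 3.32 × 35.00 = 116 years.

about 116 years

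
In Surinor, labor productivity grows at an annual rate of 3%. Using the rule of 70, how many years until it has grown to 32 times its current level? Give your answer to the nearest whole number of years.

approximately 117 years

One doubling takes 70/3 = 23.33 years.
32 = 2^5, so 5 doublings → 117 years.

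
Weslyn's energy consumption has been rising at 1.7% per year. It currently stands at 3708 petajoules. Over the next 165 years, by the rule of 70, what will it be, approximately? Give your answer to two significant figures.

roughly 60000 petajoules

Doubling time ≈ 70/1.7 = 41.18 years.
165 years is 165/41.18 ≈ 4.01 doublings, a factor of 2^4.01 ≈ 16.11.
3708 × 16.11 ≈ 60000 petajoules.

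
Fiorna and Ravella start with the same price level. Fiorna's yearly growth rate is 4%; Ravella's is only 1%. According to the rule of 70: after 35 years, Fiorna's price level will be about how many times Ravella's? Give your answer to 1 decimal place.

roughly 2.8 times

Fiorna pulls ahead at 3 pp per year, so the ratio doubles every 70/3 ≈ 23.33 years.
In 35 years that's 1.50 doublings: 2^1.50 ≈ 2.8.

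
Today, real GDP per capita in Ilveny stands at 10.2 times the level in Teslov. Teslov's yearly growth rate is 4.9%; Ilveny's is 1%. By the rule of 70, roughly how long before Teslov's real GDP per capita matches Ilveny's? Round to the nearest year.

about 60 years

Teslov gains on Ilveny at 4.9% − 1% = 3.9 points a year.
At that relative rate the gap halves every 70/3.9 ≈ 17.95 years.
A 10.2 times gap takes log₂(10.2) ≈ 3.35 halvings to close: 3.35 × 17.95 ≈ 60 years.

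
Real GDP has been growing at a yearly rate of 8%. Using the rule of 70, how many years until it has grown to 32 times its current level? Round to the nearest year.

Doubling time ≈ 70/8 = 8.75 years.
32× is 5 doublings, so 5 × 8.75 ≈ 44 years.

roughly 44 years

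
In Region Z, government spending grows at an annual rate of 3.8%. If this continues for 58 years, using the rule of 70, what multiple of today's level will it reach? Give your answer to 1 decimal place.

≈ 8.9 times

Doubling time ≈ 70/3.8 = 18.42 years.
58 years / 18.42 ≈ 3.15 doublings → factor 2^3.15 ≈ 8.9.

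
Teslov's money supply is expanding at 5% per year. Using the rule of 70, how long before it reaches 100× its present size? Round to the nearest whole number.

93 years

One doubling takes 70/5 = 14.00 years.
Reaching 100× takes log₂(100) ≈ 6.64 doublings.
6.64 × 14.00 ≈ 93 years.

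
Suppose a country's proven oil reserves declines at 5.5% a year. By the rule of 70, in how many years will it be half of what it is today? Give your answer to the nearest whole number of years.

Halving time ≈ 70 / 5.5 = 12.73 → 13 years.

about 13 years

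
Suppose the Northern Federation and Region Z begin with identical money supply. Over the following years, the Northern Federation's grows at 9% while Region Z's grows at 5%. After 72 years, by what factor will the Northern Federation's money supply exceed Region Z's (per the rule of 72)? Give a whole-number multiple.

the Northern Federation pulls ahead at 4 pp per year, so the ratio doubles every 72/4 ≈ 18.00 years.
In 72 years that's 4.00 doublings: 2^4.00 ≈ 16.

≈ 16 times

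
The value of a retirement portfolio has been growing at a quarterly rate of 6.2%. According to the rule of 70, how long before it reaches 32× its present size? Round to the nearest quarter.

56 quarters

At 6.2% it doubles every 70/6.2 ≈ 11.29 quarters.
32× is 5 doublings, so 5 × 11.29 ≈ 56 quarters.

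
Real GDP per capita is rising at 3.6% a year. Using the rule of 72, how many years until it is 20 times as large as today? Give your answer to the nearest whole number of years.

around 86 years

One doubling takes 72/3.6 = 20.00 years.
Reaching 20× takes log₂(20) ≈ 4.32 doublings.
4.32 × 20.00 ≈ 86 years.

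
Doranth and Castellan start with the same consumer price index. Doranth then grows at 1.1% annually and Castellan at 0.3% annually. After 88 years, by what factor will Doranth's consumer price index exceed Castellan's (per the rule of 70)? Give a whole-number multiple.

Only the 0.8-point difference matters.
70/0.8 ≈ 87.50 years per doubling of the ratio; 88 years gives 1.01 doublings, so ≈ 2×.

about 2 times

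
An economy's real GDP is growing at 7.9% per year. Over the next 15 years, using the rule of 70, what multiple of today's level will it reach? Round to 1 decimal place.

Doubles every ≈ 8.86 years (70/7.9).
15 years is 1.69 doublings; 2^1.69 ≈ 3.2×.

about 3.2 times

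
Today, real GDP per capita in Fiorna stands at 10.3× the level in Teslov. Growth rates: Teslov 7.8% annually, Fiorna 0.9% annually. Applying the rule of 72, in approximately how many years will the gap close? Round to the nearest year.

The growth-rate gap is 7.8% − 0.9% = 6.9 percentage points.
So the ratio between them halves every 72/6.9 ≈ 10.43 years.
A 10.3× gap takes log₂(10.3) ≈ 3.36 halvings to close: 3.36 × 10.43 ≈ 35 years.

roughly 35 years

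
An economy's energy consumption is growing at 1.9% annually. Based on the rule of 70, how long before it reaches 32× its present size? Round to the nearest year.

about 184 years

At 1.9% it doubles every 70/1.9 ≈ 36.84 years.
Getting to 32× needs 5 doublings: 5 × 36.84 ≈ 184 years.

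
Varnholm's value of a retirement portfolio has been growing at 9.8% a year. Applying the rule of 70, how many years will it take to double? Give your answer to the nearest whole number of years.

70/9.8 ≈ 7.14, so it doubles roughly every 7 years.

about 7 years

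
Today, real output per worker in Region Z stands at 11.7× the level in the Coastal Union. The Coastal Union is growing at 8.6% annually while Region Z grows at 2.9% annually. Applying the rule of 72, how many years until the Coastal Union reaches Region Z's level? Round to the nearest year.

What matters is the difference: 5.7 pp.
Rule of 72 on the gap: the ratio halves every 72/5.7 ≈ 12.63 years.
An 11.7× gap takes log₂(11.7) ≈ 3.55 halvings to close: 3.55 × 12.63 ≈ 45 years.

approximately 45 years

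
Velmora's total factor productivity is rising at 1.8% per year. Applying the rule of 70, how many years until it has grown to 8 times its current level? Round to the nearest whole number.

around 117 years

One doubling takes 70/1.8 = 38.89 years.
8× is 3 doublings, so 3 × 38.89 ≈ 117 years.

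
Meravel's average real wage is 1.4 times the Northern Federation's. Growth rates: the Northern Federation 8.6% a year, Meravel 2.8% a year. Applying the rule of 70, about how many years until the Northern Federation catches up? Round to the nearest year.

around 6 years

The growth-rate gap is 8.6% − 2.8% = 5.8 percentage points.
So the ratio between them halves every 70/5.8 ≈ 12.07 years.
A 1.4 times gap takes log₂(1.4) ≈ 0.49 halvings to close: 0.49 × 12.07 ≈ 6 years.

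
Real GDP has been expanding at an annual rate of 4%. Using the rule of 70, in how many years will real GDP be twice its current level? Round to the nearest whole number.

Doubling time ≈ 70 / 4 = 17.50 years.

roughly 18 years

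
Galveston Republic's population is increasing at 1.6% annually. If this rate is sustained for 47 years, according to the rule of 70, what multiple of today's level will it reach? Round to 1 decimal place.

Doubling time ≈ 70/1.6 = 43.75 years.
47 years / 43.75 ≈ 1.07 doublings → factor 2^1.07 ≈ 2.1.

around 2.1 times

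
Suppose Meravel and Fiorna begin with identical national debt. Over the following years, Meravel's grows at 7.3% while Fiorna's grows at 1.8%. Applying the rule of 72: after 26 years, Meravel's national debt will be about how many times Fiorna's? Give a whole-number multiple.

Rate gap = 7.3% − 1.8% = 5.5 points.
The ratio doubles every 72/5.5 ≈ 13.09 years.
26/13.09 ≈ 1.99 doublings → ratio ≈ 2^1.99 ≈ 4.

approximately 4 times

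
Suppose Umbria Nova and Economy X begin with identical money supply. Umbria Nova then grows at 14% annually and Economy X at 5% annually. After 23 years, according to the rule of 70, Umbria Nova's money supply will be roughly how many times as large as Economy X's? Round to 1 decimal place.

Umbria Nova pulls ahead at 9 pp per year, so the ratio doubles every 70/9 ≈ 7.78 years.
In 23 years that's 2.96 doublings: 2^2.96 ≈ 7.8.

7.8 times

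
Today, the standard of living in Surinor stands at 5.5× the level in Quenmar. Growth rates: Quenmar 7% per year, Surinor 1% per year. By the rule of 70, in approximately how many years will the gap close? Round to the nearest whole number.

What matters is the difference: 6 pp.
Rule of 70 on the gap: the ratio halves every 70/6 ≈ 11.67 years.
A 5.5× gap takes log₂(5.5) ≈ 2.46 halvings to close: 2.46 × 11.67 ≈ 29 years.

roughly 29 years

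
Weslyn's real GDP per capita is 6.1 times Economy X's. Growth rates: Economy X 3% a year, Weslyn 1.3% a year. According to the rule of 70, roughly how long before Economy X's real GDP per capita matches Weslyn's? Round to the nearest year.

approximately 107 years

Economy X gains on Weslyn at 3% − 1.3% = 1.7 points a year.
At that relative rate the gap halves every 70/1.7 ≈ 41.18 years.
A 6.1 times gap takes log₂(6.1) ≈ 2.61 halvings to close: 2.61 × 41.18 ≈ 107 years.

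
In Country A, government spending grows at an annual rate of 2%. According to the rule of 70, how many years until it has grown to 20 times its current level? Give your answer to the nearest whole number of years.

151 years

At 2% it doubles every 70/2 ≈ 35.00 years.
20× is log₂ 20 ≈ 4.32 doublings, so ≈ 4.32 × 35.00 = 151 years.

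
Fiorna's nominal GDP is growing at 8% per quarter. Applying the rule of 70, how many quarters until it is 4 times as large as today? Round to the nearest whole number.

≈ 18 quarters

At 8% it doubles every 70/8 ≈ 8.75 quarters.
4 = 2^2, so 2 doublings → 18 quarters.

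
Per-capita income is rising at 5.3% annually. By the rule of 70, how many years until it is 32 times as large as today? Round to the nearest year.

At 5.3% it doubles every 70/5.3 ≈ 13.21 years.
Getting to 32× needs 5 doublings: 5 × 13.21 ≈ 66 years.

roughly 66 years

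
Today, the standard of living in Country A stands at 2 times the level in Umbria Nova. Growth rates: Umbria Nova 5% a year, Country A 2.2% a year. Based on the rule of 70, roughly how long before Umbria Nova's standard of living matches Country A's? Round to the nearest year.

25 years

The growth-rate gap is 5% − 2.2% = 2.8 percentage points.
So the ratio between them halves every 70/2.8 ≈ 25.00 years.
A 2 times gap closes after 1 halving: 1 × 25.00 ≈ 25 years.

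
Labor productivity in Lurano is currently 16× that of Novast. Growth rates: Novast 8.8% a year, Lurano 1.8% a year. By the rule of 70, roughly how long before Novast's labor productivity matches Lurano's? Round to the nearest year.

What matters is the difference: 7 pp.
Rule of 70 on the gap: the ratio halves every 70/7 ≈ 10.00 years.
A 16× gap closes after 4 halvings: 4 × 10.00 ≈ 40 years.

40 years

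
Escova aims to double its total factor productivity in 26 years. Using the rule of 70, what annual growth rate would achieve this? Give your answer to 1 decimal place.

70 / 26 ≈ 2.69, so about 2.7% a year.

about 2.7%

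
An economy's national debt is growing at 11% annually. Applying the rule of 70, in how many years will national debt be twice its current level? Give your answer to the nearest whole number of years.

roughly 6 years

70/11 ≈ 6.36, so it doubles roughly every 6 years.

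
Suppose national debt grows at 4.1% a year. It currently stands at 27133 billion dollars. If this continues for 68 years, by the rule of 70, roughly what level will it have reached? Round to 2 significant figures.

It doubles every 70/4.1 ≈ 17.07 years, so 68 years is 3.98 doublings.
2^3.98 ≈ 15.78; 27133 × 15.78 ≈ 430000 billion dollars.

roughly 430000 billion dollars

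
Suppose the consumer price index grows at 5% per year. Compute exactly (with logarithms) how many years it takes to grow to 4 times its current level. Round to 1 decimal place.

28.4 years

t = ln(4) / ln(1 + 0.05) = 1.3863 / 0.048790 ≈ 28.41.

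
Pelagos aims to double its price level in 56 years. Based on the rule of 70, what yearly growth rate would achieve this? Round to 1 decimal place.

70 / 56 ≈ 1.25, so about 1.3% per year.

1.3%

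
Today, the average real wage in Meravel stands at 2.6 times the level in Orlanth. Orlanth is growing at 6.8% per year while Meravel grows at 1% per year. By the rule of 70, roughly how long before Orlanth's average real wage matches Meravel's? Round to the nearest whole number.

17 years

Orlanth gains on Meravel at 6.8% − 1% = 5.8 points a year.
At that relative rate the gap halves every 70/5.8 ≈ 12.07 years.
A 2.6 times gap takes log₂(2.6) ≈ 1.38 halvings to close: 1.38 × 12.07 ≈ 17 years.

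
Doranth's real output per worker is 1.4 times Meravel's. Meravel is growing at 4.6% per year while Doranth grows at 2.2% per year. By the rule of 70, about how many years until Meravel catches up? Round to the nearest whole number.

around 14 years

Meravel gains on Doranth at 4.6% − 2.2% = 2.4 points a year.
At that relative rate the gap halves every 70/2.4 ≈ 29.17 years.
A 1.4 times gap takes log₂(1.4) ≈ 0.49 halvings to close: 0.49 × 29.17 ≈ 14 years.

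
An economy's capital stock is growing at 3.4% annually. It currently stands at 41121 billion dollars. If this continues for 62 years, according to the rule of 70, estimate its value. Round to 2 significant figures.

≈ 330000 billion dollars

It doubles every 70/3.4 ≈ 20.59 years, so 62 years is 3.01 doublings.
2^3.01 ≈ 8.06; 41121 × 8.06 ≈ 330000 billion dollars.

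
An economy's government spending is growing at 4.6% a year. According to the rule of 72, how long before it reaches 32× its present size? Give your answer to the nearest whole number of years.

about 78 years

Doubling time ≈ 72/4.6 = 15.65 years.
Getting to 32× needs 5 doublings: 5 × 15.65 ≈ 78 years.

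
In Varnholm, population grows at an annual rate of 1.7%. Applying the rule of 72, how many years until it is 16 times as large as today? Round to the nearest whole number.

≈ 169 years

At 1.7% it doubles every 72/1.7 ≈ 42.35 years.
Getting to 16× needs 4 doublings: 4 × 42.35 ≈ 169 years.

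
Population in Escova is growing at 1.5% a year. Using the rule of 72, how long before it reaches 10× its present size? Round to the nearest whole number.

159 years

At 1.5% it doubles every 72/1.5 ≈ 48.00 years.
10× is log₂ 10 ≈ 3.32 doublings, so ≈ 3.32 × 48.00 = 159 years.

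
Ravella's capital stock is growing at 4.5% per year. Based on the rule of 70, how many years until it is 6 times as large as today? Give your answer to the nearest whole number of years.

40 years

At 4.5% it doubles every 70/4.5 ≈ 15.56 years.
Reaching 6× takes log₂(6) ≈ 2.58 doublings.
2.58 × 15.56 ≈ 40 years.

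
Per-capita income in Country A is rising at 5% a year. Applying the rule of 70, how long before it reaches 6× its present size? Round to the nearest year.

roughly 36 years

At 5% it doubles every 70/5 ≈ 14.00 years.
Reaching 6× takes log₂(6) ≈ 2.58 doublings.
2.58 × 14.00 ≈ 36 years.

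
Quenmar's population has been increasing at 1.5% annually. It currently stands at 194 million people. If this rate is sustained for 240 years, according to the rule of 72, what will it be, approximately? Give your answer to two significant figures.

roughly 6200 million people

Doubling time ≈ 72/1.5 = 48.00 years.
240 years is 240/48.00 ≈ 5.00 doublings, a factor of 2^5.00 ≈ 32.00.
194 × 32.00 ≈ 6200 million people.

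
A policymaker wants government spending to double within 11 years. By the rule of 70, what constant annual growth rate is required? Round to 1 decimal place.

≈ 6.4% annually

70 / 11 ≈ 6.36, so about 6.4% annually.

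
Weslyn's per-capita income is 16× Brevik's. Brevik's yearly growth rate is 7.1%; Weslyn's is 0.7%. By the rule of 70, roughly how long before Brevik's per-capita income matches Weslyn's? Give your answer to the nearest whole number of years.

around 44 years

Brevik gains on Weslyn at 7.1% − 0.7% = 6.4 points a year.
At that relative rate the gap halves every 70/6.4 ≈ 10.94 years.
A 16× gap closes after 4 halvings: 4 × 10.94 ≈ 44 years.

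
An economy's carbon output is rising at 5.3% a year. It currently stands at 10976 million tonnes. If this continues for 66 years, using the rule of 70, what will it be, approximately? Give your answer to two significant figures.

around 350000 million tonnes

Doubling time ≈ 70/5.3 = 13.21 years.
66 years is 66/13.21 ≈ 5.00 doublings, a factor of 2^5.00 ≈ 32.00.
10976 × 32.00 ≈ 350000 million tonnes.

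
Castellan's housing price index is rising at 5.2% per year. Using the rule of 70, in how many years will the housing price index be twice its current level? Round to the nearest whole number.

70/5.2 ≈ 13.46, so it doubles roughly every 13 years.

around 13 years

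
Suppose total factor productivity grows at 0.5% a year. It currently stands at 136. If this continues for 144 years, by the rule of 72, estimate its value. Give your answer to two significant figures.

270

Doubling time ≈ 72/0.5 = 144.00 years.
144 years is 144/144.00 ≈ 1.00 doublings, a factor of 2^1.00 ≈ 2.00.
136 × 2.00 ≈ 270.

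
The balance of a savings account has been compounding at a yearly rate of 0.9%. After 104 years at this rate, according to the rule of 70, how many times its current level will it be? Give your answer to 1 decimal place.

Doubling time ≈ 70/0.9 = 77.78 years.
104 years / 77.78 ≈ 1.34 doublings → factor 2^1.34 ≈ 2.5.

≈ 2.5 times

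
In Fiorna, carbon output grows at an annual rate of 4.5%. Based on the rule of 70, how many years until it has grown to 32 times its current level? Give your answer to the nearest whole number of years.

≈ 78 years

Doubling time ≈ 70/4.5 = 15.56 years.
32× is 5 doublings, so 5 × 15.56 ≈ 78 years.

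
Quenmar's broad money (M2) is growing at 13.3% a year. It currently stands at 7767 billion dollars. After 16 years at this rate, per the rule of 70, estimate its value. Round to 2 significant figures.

approximately 64000 billion dollars

Doubling time ≈ 70/13.3 = 5.26 years.
16 years is 16/5.26 ≈ 3.04 doublings, a factor of 2^3.04 ≈ 8.22.
7767 × 8.22 ≈ 64000 billion dollars.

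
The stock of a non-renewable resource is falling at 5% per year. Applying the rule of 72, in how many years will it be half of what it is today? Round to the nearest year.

The rule works in reverse for decay: 72/5 ≈ 14.40 years to halve.

about 14 years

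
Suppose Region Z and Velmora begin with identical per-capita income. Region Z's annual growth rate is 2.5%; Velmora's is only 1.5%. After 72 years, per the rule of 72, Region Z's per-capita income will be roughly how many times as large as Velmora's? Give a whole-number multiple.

around 2 times

Only the 1-point difference matters.
72/1 ≈ 72.00 years per doubling of the ratio; 72 years gives 1.00 doublings, so ≈ 2×.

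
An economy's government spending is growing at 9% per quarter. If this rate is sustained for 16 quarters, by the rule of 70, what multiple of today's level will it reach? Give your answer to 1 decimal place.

about 4.2 times

Doubling time ≈ 70/9 = 7.78 quarters.
16 quarters / 7.78 ≈ 2.06 doublings → factor 2^2.06 ≈ 4.2.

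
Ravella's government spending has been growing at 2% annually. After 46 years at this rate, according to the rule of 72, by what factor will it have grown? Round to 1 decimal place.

Doubling time ≈ 72/2 = 36.00 years.
46 years / 36.00 ≈ 1.28 doublings → factor 2^1.28 ≈ 2.4.

roughly 2.4 times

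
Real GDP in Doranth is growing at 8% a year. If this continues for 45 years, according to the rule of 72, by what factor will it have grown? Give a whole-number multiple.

72/8 ≈ 9.00 years per doubling.
45 years fits 5 doublings: 2^5 = 32.

32 times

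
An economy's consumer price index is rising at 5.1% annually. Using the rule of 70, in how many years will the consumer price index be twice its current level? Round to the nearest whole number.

At 5.1%, doubling takes about 70/5.1 = 13.73 years.

around 14 years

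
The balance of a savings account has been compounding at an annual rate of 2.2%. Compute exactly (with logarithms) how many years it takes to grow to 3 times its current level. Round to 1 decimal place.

50.5 years

t = ln(3) / ln(1 + 0.022) = 1.0986 / 0.021761 ≈ 50.48.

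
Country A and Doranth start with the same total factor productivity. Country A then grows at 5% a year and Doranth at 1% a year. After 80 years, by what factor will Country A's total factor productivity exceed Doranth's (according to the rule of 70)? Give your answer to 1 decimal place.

approximately 23.8 times

Rate gap = 5% − 1% = 4 points.
The ratio doubles every 70/4 ≈ 17.50 years.
80/17.50 ≈ 4.57 doublings → ratio ≈ 2^4.57 ≈ 23.8.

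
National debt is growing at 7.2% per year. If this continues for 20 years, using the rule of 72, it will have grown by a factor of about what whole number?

about 4 times

72/7.2 ≈ 10.00 years per doubling.
20 years fits 2 doublings: 2^2 = 4.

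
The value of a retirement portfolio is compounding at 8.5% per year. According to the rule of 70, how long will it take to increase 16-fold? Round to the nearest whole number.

At 8.5% it doubles every 70/8.5 ≈ 8.24 years.
16 = 2^4, so 4 doublings → 33 years.

≈ 33 years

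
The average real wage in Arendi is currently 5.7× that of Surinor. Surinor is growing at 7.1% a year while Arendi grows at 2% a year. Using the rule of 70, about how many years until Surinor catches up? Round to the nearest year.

roughly 34 years

Surinor gains on Arendi at 7.1% − 2% = 5.1 points a year.
At that relative rate the gap halves every 70/5.1 ≈ 13.73 years.
A 5.7× gap takes log₂(5.7) ≈ 2.51 halvings to close: 2.51 × 13.73 ≈ 34 years.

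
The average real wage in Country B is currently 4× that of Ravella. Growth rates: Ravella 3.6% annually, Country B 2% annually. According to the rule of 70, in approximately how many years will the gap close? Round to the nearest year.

around 88 years

Ravella gains on Country B at 3.6% − 2% = 1.6 points a year.
At that relative rate the gap halves every 70/1.6 ≈ 43.75 years.
A 4× gap closes after 2 halvings: 2 × 43.75 ≈ 88 years.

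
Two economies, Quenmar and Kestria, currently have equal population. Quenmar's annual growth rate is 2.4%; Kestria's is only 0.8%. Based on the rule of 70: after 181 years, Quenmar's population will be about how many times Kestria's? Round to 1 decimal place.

Only the 1.6-point difference matters.
70/1.6 ≈ 43.75 years per doubling of the ratio; 181 years gives 4.14 doublings, so ≈ 17.6×.

roughly 17.6 times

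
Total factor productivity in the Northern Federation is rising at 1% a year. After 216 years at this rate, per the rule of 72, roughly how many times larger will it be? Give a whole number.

around 8 times

72/1 ≈ 72.00 years per doubling.
216 years fits 3 doublings: 2^3 = 8.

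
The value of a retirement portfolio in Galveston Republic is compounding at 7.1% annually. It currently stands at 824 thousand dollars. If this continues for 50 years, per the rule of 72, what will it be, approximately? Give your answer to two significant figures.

Doubling time ≈ 72/7.1 = 10.14 years.
50 years is 50/10.14 ≈ 4.93 doublings, a factor of 2^4.93 ≈ 30.48.
824 × 30.48 ≈ 25000 thousand dollars.

roughly 25000 thousand dollars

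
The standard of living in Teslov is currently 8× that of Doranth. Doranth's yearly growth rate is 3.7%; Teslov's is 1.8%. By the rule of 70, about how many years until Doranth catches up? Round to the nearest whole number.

Doranth gains on Teslov at 3.7% − 1.8% = 1.9 points a year.
At that relative rate the gap halves every 70/1.9 ≈ 36.84 years.
An 8× gap closes after 3 halvings: 3 × 36.84 ≈ 111 years.

around 111 years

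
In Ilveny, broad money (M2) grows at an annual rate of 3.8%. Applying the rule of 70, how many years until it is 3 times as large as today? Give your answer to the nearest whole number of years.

At 3.8% it doubles every 70/3.8 ≈ 18.42 years.
Reaching 3× takes log₂(3) ≈ 1.58 doublings.
1.58 × 18.42 ≈ 29 years.

roughly 29 years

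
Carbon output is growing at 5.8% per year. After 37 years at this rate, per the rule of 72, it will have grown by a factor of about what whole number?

about 8 times

At 5.8% one doubling takes ≈ 12.41 years; 37 years is 3 of them, so ×8.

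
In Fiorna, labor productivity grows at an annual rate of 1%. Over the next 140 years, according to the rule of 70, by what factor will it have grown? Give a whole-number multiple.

≈ 4 times

Doubling time ≈ 70/1 = 70.00 years.
140/70.00 ≈ 2 doublings, so about 2^2 = 4×.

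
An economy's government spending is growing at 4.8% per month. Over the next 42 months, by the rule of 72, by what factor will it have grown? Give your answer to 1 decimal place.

Doubling time ≈ 72/4.8 = 15.00 months.
42 months / 15.00 ≈ 2.80 doublings → factor 2^2.80 ≈ 7.0.

roughly 7.0 times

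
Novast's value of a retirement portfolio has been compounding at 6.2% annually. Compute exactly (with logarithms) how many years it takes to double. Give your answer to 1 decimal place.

t = ln(2) / ln(1 + 0.062) = 0.6931 / 0.060154 ≈ 11.52.

11.5 years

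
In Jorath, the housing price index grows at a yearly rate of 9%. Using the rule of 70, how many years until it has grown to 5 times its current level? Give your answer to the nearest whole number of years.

≈ 18 years

One doubling takes 70/9 = 7.78 years.
Reaching 5× takes log₂(5) ≈ 2.32 doublings.
2.32 × 7.78 ≈ 18 years.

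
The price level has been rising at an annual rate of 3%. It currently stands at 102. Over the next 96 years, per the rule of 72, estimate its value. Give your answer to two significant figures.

about 1600

It doubles every 72/3 ≈ 24.00 years, so 96 years is 4.00 doublings.
2^4.00 ≈ 16.00; 102 × 16.00 ≈ 1600.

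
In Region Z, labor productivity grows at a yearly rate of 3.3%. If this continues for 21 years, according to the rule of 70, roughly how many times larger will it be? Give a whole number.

70/3.3 ≈ 21.21 years per doubling.
21 years fits 1 doubling: 2^1 = 2.

around 2 times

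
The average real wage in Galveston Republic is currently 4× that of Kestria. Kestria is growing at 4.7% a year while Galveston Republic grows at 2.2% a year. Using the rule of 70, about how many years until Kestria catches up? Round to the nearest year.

Kestria gains on Galveston Republic at 4.7% − 2.2% = 2.5 points a year.
At that relative rate the gap halves every 70/2.5 ≈ 28.00 years.
A 4× gap closes after 2 halvings: 2 × 28.00 ≈ 56 years.

56 years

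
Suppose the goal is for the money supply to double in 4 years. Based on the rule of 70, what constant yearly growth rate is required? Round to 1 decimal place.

17.5% per year

70 / 4 ≈ 17.50, so about 17.5% per year.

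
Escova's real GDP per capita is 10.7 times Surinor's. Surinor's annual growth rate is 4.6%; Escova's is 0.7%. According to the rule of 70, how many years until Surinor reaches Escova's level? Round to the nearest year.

roughly 61 years

Surinor gains on Escova at 4.6% − 0.7% = 3.9 points a year.
At that relative rate the gap halves every 70/3.9 ≈ 17.95 years.
A 10.7 times gap takes log₂(10.7) ≈ 3.42 halvings to close: 3.42 × 17.95 ≈ 61 years.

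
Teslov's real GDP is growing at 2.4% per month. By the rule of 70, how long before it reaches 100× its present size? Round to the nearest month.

Doubling time ≈ 70/2.4 = 29.17 months.
100× is log₂ 100 ≈ 6.64 doublings, so ≈ 6.64 × 29.17 = 194 months.

roughly 194 months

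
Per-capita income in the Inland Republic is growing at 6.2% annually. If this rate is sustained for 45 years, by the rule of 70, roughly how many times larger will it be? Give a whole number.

70/6.2 ≈ 11.29 years per doubling.
45 years fits 4 doublings: 2^4 = 16.

about 16 times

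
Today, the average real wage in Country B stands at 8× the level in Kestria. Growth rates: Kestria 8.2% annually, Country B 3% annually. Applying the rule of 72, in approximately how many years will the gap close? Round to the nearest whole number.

42 years

What matters is the difference: 5.2 pp.
Rule of 72 on the gap: the ratio halves every 72/5.2 ≈ 13.85 years.
An 8× gap closes after 3 halvings: 3 × 13.85 ≈ 42 years.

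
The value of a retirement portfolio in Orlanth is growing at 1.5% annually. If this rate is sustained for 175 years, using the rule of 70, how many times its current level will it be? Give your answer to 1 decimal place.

approximately 13.5 times

Doubling time ≈ 70/1.5 = 46.67 years.
175 years / 46.67 ≈ 3.75 doublings → factor 2^3.75 ≈ 13.5.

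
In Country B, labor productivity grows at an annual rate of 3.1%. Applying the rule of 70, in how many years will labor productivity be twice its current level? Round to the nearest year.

approximately 23 years

At 3.1%, doubling takes about 70/3.1 = 22.58 years.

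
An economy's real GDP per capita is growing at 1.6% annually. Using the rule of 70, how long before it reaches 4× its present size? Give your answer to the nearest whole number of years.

Doubling time ≈ 70/1.6 = 43.75 years.
4× is 2 doublings, so 2 × 43.75 ≈ 88 years.

around 88 years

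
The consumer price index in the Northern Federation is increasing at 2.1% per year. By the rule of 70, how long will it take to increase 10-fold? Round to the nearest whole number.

about 111 years

One doubling takes 70/2.1 = 33.33 years.
10× is log₂ 10 ≈ 3.32 doublings, so ≈ 3.32 × 33.33 = 111 years.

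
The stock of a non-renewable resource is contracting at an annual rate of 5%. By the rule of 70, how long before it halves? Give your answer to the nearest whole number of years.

The rule works in reverse for decay: 70/5 ≈ 14.00 years to halve.

≈ 14 years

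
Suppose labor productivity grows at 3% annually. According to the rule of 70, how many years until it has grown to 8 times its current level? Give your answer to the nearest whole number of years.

around 70 years

At 3% it doubles every 70/3 ≈ 23.33 years.
8× is 3 doublings, so 3 × 23.33 ≈ 70 years.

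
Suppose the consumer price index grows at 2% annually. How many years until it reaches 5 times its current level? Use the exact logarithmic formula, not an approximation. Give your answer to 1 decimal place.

t = ln(5) / ln(1 + 0.02) = 1.6094 / 0.019803 ≈ 81.27.

81.3 years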